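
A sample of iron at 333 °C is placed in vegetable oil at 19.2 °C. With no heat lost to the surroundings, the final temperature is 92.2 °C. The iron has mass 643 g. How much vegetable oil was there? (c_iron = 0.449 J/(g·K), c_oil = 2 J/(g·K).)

m ≈ 476 g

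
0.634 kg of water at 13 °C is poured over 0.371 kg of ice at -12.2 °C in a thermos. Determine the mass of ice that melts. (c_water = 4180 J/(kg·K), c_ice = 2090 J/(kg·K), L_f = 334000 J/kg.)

Heat available from the water dropping to 0 °C: 0.634×4180×13 = 34452 J.
Warming the ice to 0 °C takes 0.371×2090×12.2 = 9459.8 J, leaving 24992 J for melting.
Fully melting the ice requires m_ice L_f = 0.371×334000 = 123914 J.
Since 24992 < 123914 J, not all the ice melts; equilibrium is at 0 °C.
m_melted×334000 = 24992  ⇒  m_melted ≈ 0.07483 kg.

m_melted ≈ 0.0748 kg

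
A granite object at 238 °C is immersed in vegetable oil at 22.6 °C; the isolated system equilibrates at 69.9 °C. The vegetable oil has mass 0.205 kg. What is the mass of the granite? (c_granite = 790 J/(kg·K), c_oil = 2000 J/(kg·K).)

Let T be the final temperature. ΣQ_i = 0:
m·790·(69.9 − 238) + 0.205·2000·(69.9 − 22.6) = 0
-132799 m = -19393
m = -19393/-132799 ≈ 0.146 kg

m ≈ 0.146 kg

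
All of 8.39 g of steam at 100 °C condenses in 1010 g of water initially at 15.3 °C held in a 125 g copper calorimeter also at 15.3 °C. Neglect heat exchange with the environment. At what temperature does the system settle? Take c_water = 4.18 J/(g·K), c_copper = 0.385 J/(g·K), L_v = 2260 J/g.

Taking heat into each body as positive, Σ m c ΔT = 0:
steam→water at 100 °C releases m L_v = 8.39·2260 = 18961; condensed water 100 °C→T: 35.07(T − 100); original water: 4221.8(T − 15.3); cup: 48.12(T − 15.3)
4305 T = 18961 + 3507 + 65330 = 87798
T ≈ 20.39 °C — below 100 °C, confirming all the steam condensed.

T_f ≈ 20.4 °C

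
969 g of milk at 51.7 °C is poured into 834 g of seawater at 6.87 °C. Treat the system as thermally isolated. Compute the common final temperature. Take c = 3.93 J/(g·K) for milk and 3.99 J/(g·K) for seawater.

|Q_milk| = |Q_seawater|:
969×3.93×(51.7 − T) = 834×3.99×(T − 6.87)
3808.2(51.7 − T) = 3327.7(T − 6.87)
7135.8 T = 219743  ⇒  T ≈ 30.79 °C

T_f ≈ 30.8 °C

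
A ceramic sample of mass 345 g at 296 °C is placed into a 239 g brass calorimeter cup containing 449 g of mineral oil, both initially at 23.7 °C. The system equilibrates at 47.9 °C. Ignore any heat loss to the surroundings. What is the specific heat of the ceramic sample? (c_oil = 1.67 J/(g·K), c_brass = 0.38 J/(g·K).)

c ≈ 0.238 J/(g·K)

Taking heat into each body as positive, Σ m c ΔT = 0:
345×c×(47.9 − 296) + 449×1.67×(47.9 − 23.7) + 239×0.38×(47.9 − 23.7) = 0
-85594 c = -20344
c = -20344/-85594 ≈ 0.2377 J/(g·K)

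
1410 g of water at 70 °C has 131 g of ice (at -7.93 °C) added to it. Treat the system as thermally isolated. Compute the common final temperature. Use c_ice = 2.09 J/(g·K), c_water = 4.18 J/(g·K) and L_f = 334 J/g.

T_f ≈ 56.9 °C

Energy conservation, ΣQ = 0:
warm ice to 0 °C: 131×2.09×(0 − (-7.93)) = 2171.2; fusion: m_ice L_f = 131×334 = 43754; meltwater 0→T: 131×4.18×T = 547.58 T; water cools: 1410×4.18×(T − 70) = 5893.8(T − 70)
6441.4 T = 412566 − 45925 = 366641
T ≈ 56.92 °C (positive, so assuming full melt was valid).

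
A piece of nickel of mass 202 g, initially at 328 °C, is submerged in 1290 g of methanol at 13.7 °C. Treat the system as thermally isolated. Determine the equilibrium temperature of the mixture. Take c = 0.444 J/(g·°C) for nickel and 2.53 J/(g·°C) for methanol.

T_f ≈ 22.1 °C

With ΣQ=0 the equilibrium temperature is the m·c-weighted mean:
T_f = (89.69*328 + 3263.7*13.7) / (89.69 + 3263.7)
    = 74130 / 3353.4 ≈ 22.11 °C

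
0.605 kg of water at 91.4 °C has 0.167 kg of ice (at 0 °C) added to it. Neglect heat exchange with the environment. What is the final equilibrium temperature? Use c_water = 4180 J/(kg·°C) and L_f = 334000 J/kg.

T_f ≈ 54.3 °C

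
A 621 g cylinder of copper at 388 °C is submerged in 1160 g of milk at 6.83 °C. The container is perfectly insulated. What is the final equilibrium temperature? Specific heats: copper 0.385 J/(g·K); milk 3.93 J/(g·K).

T_f = Σ m_i c_i T_i / Σ m_i c_i:
T_f = (239.09×388 + 4558.8×6.83) / (239.09 + 4558.8)
    = 123902 / 4797.9 ≈ 25.82 °C

T_f ≈ 25.8 °C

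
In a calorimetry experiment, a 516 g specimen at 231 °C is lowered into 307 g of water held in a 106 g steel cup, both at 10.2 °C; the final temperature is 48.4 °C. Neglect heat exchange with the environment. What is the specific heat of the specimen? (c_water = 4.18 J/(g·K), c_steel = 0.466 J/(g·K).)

Energy conservation, ΣQ = 0:
516·c·(48.4 − 231) + 307·4.18·(48.4 − 10.2) + 106·0.466·(48.4 − 10.2) = 0
-94222 c = -50907
c = -50907/-94222 ≈ 0.5403 J/(g·K)

c ≈ 0.54 J/(g·K)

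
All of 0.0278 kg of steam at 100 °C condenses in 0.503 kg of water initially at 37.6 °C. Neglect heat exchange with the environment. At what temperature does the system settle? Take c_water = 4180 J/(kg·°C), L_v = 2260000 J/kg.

Taking heat into each body as positive, Σ m c ΔT = 0:
steam→water at 100 °C releases m L_v = 0.0278·2260000 = 62828; condensed water 100 °C→T: 116.2(T − 100); original water: 2102.5(T − 37.6)
2218.7 T = 62828 + 11620 + 79056 = 153504
T ≈ 69.19 °C — below 100 °C, confirming all the steam condensed.

T_f ≈ 69.2 °C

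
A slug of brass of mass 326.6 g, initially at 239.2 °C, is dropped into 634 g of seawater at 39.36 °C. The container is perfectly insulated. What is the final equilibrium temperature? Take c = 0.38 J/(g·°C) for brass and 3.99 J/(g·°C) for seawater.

T_f ≈ 48.7 °C

With ΣQ=0 the equilibrium temperature is the m·c-weighted mean:
T_f = (124.11·239.2 + 2529.7·39.36) / (124.11 + 2529.7)
    = 129254 / 2653.8 ≈ 48.71 °C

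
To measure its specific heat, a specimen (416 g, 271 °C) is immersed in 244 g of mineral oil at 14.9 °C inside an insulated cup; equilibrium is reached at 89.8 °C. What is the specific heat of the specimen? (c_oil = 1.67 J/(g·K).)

c ≈ 0.405 J/(g·K)

Net heat exchanged in the isolated system is zero:
416·c·(89.8 − 271) + 244·1.67·(89.8 − 14.9) = 0
-75379 c = -30520
c = -30520/-75379 ≈ 0.4049 J/(g·K)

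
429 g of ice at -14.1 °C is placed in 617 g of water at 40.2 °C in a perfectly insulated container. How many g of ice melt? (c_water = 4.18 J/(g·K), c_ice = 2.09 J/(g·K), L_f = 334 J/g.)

m_melted ≈ 273 g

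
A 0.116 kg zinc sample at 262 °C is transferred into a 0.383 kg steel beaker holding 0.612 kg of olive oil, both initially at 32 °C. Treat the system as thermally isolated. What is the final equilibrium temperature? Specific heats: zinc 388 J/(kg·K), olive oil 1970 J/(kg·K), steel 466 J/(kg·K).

Conservation of energy gives ΣQ = 0:
0.116×388×(T − 262) + 0.612×1970×(T − 32) + 0.383×466×(T − 32) = 0
45.01(T − 262) + 1205.6(T − 32) + 178.48(T − 32) = 0
(45.01 + 1205.6 + 178.48) T = 45.01×262 + 1205.6×32 + 178.48×32
T = 56084/1429.1 ≈ 39.24 °C

T_f ≈ 39.2 °C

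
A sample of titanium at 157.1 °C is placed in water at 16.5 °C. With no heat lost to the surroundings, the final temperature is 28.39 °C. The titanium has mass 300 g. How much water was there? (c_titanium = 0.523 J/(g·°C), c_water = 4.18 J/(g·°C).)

m ≈ 406 g

Heat gained plus heat lost sum to zero:
300·0.523·(28.39 − 157.1) + m·4.18·(28.39 − 16.5) = 0
49.7 m = 20195
m = 20195/49.7 ≈ 406.3 g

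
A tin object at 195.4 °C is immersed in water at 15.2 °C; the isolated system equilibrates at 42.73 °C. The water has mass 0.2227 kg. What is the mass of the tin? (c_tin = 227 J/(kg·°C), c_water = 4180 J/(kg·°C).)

Conservation of energy gives ΣQ = 0:
m·227·(42.73 − 195.4) + 0.2227·4180·(42.73 − 15.2) = 0
-34656 m = -25627
m = -25627/-34656 ≈ 0.7395 kg

m ≈ 0.739 kg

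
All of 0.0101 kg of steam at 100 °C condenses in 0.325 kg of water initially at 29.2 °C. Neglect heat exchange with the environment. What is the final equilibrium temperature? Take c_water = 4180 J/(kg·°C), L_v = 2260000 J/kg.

Sum of m c ΔT and latent-heat terms is zero:
latent heat released on condensation: 0.0101·2260000 = 22826; condensate cools 100→T: 0.0101·4180·(T − 100) = 42.22(T − 100); original water: 1358.5(T − 29.2)
1400.7 T = 22826 + 4221.8 + 39668 = 66716
T ≈ 47.63 °C (< 100 °C, so full condensation is consistent).

T_f ≈ 47.6 °C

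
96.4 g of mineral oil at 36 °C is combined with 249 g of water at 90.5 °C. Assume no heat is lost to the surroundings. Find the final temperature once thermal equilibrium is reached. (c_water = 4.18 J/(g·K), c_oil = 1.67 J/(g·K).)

Heat lost by the water equals heat gained by the oil:
249×4.18×(90.5 − T) = 96.4×1.67×(T − 36)
1040.8(90.5 − T) = 160.99(T − 36)
1201.8 T = 99990  ⇒  T ≈ 83.20 °C

T_f ≈ 83.2 °C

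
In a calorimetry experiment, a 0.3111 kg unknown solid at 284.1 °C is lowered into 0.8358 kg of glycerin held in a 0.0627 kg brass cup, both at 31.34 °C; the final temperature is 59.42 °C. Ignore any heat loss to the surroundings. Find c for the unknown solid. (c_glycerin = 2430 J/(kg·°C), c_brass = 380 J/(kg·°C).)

c ≈ 825 J/(kg·°C)

Energy conservation, ΣQ = 0:
0.3111×c×(59.42 − 284.1) + 0.8358×2430×(59.42 − 31.34) + 0.0627×380×(59.42 − 31.34) = 0
-69.9 c = -57699
c = -57699/-69.9 ≈ 825.5 J/(kg·°C)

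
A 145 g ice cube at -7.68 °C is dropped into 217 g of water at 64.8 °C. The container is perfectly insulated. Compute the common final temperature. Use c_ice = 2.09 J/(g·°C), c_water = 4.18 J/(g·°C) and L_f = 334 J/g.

Net heat exchanged in the isolated system is zero:
warm ice to 0 °C: 145×2.09×(0 − (-7.68)) = 2327.4
  fusion: m_ice L_f = 145×334 = 48430
  warm the meltwater: 606.1 T
  water cools: 217×4.18×(T − 64.8) = 907.06(T − 64.8)
1513.2 T = 58777 − 50757 = 8020.1
T ≈ 5.30 °C — above 0 °C, consistent with complete melting.

T_f ≈ 5.3 °C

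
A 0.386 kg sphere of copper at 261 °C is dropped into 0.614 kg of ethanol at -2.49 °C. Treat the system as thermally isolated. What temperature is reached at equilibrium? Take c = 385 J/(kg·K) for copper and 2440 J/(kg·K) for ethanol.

T_f = Σ m_i c_i T_i / Σ m_i c_i:
T_f = (148.61·261 + 1498.2·(-2.49)) / (148.61 + 1498.2)
    = 35057 / 1646.8 ≈ 21.29 °C

T_f ≈ 21.3 °C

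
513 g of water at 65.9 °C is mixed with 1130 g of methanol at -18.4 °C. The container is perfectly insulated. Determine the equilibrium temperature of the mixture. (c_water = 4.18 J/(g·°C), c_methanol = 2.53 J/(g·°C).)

T_f ≈ 17.7 °C

Heat lost by the water equals heat gained by the methanol:
513·4.18·(65.9 − T) = 1130·2.53·(T − (-18.4))
2144.3(65.9 − T) = 2858.9(T − (-18.4))
5003.2 T = 88708  ⇒  T ≈ 17.73 °C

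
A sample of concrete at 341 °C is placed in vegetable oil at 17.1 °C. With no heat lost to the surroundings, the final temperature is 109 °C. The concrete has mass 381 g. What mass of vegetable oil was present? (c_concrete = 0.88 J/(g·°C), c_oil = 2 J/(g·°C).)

Let T be the final temperature. ΣQ_i = 0:
381·0.88·(109 − 341) + m·2·(109 − 17.1) = 0
183.8 m = 77785
m = 77785/183.8 ≈ 423.2 g

m ≈ 423 g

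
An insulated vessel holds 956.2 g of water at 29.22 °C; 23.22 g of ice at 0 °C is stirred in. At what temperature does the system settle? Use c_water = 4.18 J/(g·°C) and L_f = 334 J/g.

T_f ≈ 26.6 °C

Taking heat into each body as positive, Σ m c ΔT = 0:
melt ice: 23.22×334 = 7755.5
  meltwater 0→T: 23.22×4.18×T = 97.06 T
  water cools: 956.2×4.18×(T − 29.22) = 3996.9(T − 29.22)
4094 T = 116790 − 7755.5 = 109034
T ≈ 26.63 °C (positive, so assuming full melt was valid).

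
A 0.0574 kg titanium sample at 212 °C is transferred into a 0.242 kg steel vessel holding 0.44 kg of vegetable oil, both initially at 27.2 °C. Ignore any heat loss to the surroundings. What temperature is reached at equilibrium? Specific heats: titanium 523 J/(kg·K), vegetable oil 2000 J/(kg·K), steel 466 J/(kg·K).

Let T be the final temperature. ΣQ_i = 0:
0.0574*523*(T − 212) + 0.44*2000*(T − 27.2) + 0.242*466*(T − 27.2) = 0
30.02(T − 212) + 880(T − 27.2) + 112.77(T − 27.2) = 0
(30.02 + 880 + 112.77) T = 30.02*212 + 880*27.2 + 112.77*27.2
T ≈ 32.62 °C

T_f ≈ 32.6 °C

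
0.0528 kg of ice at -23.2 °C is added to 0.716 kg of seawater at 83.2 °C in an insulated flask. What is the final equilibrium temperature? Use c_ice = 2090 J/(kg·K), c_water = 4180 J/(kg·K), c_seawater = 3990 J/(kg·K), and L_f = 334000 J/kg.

Energy conservation, ΣQ = 0:
warm ice to 0 °C: 0.0528×2090×(0 − (-23.2)) = 2560.2; fusion: m_ice L_f = 0.0528×334000 = 17635; warm the meltwater: 220.7 T; seawater cools: 0.716×3990×(T − 83.2) = 2856.8(T − 83.2)
3077.5 T = 237689 − 20195 = 217494
T ≈ 70.67 °C. Since T > 0 °C, the all-ice-melts assumption holds.

T_f ≈ 70.7 °C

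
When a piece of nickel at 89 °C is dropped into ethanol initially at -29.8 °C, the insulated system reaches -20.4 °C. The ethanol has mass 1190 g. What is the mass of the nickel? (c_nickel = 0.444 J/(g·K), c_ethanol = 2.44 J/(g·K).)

m ≈ 562 g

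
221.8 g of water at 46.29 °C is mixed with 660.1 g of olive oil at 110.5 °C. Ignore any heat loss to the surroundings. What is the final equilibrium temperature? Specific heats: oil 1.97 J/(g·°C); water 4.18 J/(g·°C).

With ΣQ=0 the equilibrium temperature is the m·c-weighted mean:
T_f = (1300.4*110.5 + 927.12*46.29) / (1300.4 + 927.12)
    = 186610 / 2227.5 ≈ 83.77 °C

T_f ≈ 83.8 °C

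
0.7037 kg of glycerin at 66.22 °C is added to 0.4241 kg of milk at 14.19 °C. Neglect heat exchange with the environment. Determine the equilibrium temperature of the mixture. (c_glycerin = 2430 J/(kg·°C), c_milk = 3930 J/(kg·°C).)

T_f ≈ 40.5 °C

Setting the total heat transfer to zero:
0.7037*2430*(T − 66.22) + 0.4241*3930*(T − 14.19) = 0
(1710 + 1666.7) T = 1710*66.22 + 1666.7*14.19
T ≈ 40.54 °C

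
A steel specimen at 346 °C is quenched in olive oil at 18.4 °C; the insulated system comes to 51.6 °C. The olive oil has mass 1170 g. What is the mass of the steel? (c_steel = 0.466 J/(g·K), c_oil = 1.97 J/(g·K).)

|Q_steel| = |Q_oil|:
m·0.466·(346 − 51.6) = 1170·1.97·(51.6 − 18.4)
137.19 m = 76523  ⇒  m ≈ 557.8 g

m ≈ 558 g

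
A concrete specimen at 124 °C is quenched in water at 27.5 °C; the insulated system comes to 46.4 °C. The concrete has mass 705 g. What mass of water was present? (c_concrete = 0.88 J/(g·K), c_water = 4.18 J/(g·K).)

|Q_concrete| = |Q_water|:
705×0.88×(124 − 46.4) = m×4.18×(46.4 − 27.5)
79 m = 48143  ⇒  m ≈ 609.4 g

m ≈ 609 g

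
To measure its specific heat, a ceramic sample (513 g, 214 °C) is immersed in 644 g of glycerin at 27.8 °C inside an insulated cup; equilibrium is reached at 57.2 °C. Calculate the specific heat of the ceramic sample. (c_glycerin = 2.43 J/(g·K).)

c ≈ 0.572 J/(g·K)

Heat gained plus heat lost sum to zero:
513×c×(57.2 − 214) + 644×2.43×(57.2 − 27.8) = 0
-80438 c = -46009
c = -46009/-80438 ≈ 0.572 J/(g·K)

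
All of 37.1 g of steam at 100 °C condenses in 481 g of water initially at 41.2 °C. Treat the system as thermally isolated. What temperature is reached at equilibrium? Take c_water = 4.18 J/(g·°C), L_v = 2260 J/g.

T_f ≈ 84.1 °C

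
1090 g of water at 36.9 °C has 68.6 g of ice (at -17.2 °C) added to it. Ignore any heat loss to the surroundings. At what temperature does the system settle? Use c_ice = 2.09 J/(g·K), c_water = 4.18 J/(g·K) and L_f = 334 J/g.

Energy balance with sensible and latent terms:
warm ice to 0 °C: 68.6×2.09×(0 − (-17.2)) = 2466
  fusion: m_ice L_f = 68.6×334 = 22912
  warm the meltwater: 286.75 T
  water cools: 1090×4.18×(T − 36.9) = 4556.2(T − 36.9)
4842.9 T = 168124 − 25378 = 142745
T ≈ 29.47 °C — above 0 °C, consistent with complete melting.

T_f ≈ 29.5 °C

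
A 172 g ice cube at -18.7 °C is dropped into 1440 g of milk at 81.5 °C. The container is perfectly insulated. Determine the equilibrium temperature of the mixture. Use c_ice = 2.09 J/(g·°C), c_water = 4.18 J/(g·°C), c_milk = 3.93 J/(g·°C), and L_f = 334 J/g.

T_f ≈ 62.3 °C

Conservation of energy gives ΣQ = 0:
warm ice to 0 °C: 172·2.09·(0 − (-18.7)) = 6722.3; fusion: m_ice L_f = 172·334 = 57448; meltwater 0→T: 172·4.18·T = 718.96 T; milk cools: 1440·3.93·(T − 81.5) = 5659.2(T − 81.5)
6378.2 T = 461225 − 64170 = 397055
T ≈ 62.25 °C (positive, so assuming full melt was valid).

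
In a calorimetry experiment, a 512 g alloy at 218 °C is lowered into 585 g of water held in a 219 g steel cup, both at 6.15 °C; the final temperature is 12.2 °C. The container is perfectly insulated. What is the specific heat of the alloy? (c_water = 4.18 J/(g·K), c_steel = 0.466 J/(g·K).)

Let T be the final temperature. ΣQ_i = 0:
512×c×(12.2 − 218) + 585×4.18×(12.2 − 6.15) + 219×0.466×(12.2 − 6.15) = 0
-105370 c = -15411
c = -15411/-105370 ≈ 0.1463 J/(g·K)

c ≈ 0.146 J/(g·K)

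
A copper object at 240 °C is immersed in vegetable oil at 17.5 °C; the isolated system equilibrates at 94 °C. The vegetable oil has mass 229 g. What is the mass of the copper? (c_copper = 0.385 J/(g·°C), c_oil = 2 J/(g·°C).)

m ≈ 623 g

Heat gained plus heat lost sum to zero:
m×0.385×(94 − 240) + 229×2×(94 − 17.5) = 0
-56.21 m = -35037
m = -35037/-56.21 ≈ 623.3 g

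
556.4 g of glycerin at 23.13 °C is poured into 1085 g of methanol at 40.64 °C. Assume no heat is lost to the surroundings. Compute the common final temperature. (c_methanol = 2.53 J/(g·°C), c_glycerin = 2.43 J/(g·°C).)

Taking heat into each body as positive, Σ m c ΔT = 0:
1085·2.53·(T − 40.64) + 556.4·2.43·(T − 23.13) = 0
4097.1 T = 142832
T = 142832 / 4097.1 = 34.9 °C

T_f ≈ 34.9 °C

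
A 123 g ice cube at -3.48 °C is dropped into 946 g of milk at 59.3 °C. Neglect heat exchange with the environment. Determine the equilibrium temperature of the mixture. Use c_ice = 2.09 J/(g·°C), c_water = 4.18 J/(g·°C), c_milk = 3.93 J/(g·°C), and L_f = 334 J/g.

Setting the total heat transfer to zero:
warm ice to 0 °C: 123·2.09·(0 − (-3.48)) = 894.6; melt ice: 123·334 = 41082; warm the meltwater: 514.14 T; milk cools: 946·3.93·(T − 59.3) = 3717.8(T − 59.3)
4231.9 T = 220464 − 41977 = 178488
T ≈ 42.18 °C — above 0 °C, consistent with complete melting.

T_f ≈ 42.2 °C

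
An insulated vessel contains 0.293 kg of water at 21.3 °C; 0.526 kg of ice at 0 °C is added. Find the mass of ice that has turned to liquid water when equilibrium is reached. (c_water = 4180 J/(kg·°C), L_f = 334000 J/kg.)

m_melted ≈ 0.0781 kg

Cooling the water to 0 °C releases 0.293×4180×21.3 = 26087 J.
Melting all 0.526 kg of ice would need 0.526×334000 = 175684 J.
Since 26087 < 175684 J, not all the ice melts; equilibrium is at 0 °C.
m_melt = 26087 / L_f = 0.0781 kg.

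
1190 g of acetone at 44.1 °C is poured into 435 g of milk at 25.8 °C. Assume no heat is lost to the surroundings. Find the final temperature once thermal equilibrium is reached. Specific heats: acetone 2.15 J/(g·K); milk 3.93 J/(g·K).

T_f ≈ 36.8 °C

T_f is the heat-capacity-weighted average of the initial temperatures:
T_f = (2558.5*44.1 + 1709.6*25.8) / (2558.5 + 1709.6)
    = 156936 / 4268.1 ≈ 36.77 °C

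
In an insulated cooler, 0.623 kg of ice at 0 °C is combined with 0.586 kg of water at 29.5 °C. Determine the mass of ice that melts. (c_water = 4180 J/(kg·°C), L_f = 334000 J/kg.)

m_melted ≈ 0.216 kg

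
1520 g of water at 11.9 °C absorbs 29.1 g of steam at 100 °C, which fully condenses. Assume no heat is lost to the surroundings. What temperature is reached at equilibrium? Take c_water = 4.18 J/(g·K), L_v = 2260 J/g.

T_f ≈ 23.7 °C

Heat gained plus heat lost sum to zero:
condense steam: −29.1·2260 = −65766
  condensate cools 100→T: 29.1·4.18·(T − 100) = 121.64(T − 100)
  water warms: 1520·4.18·(T − 11.9) = 6353.6(T − 11.9)
6475.2 T = 65766 + 12164 + 75608 = 153538
T ≈ 23.71 °C, under the boiling point, so the assumption holds.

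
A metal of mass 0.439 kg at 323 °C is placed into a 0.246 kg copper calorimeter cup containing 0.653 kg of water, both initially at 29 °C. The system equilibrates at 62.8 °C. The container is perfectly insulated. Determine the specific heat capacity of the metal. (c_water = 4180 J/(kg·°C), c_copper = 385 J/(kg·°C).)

c ≈ 836 J/(kg·°C)

Setting the total heat transfer to zero:
0.439·c·(62.8 − 323) + 0.653·4180·(62.8 − 29) + 0.246·385·(62.8 − 29) = 0
-114.23 c = -95460
c = -95460/-114.23 ≈ 835.7 J/(kg·°C)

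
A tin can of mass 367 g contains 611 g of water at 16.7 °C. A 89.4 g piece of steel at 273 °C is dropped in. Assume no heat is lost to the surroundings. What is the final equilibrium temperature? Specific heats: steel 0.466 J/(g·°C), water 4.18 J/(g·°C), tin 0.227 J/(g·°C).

T_f ≈ 20.7 °C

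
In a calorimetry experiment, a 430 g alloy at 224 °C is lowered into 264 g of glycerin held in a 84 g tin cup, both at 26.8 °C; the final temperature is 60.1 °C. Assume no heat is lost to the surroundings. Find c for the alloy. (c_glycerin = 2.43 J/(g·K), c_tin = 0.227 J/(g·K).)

c ≈ 0.312 J/(g·K)

Conservation of energy gives ΣQ = 0:
430·c·(60.1 − 224) + 264·2.43·(60.1 − 26.8) + 84·0.227·(60.1 − 26.8) = 0
-70477 c = -21998
c = -21998/-70477 ≈ 0.3121 J/(g·K)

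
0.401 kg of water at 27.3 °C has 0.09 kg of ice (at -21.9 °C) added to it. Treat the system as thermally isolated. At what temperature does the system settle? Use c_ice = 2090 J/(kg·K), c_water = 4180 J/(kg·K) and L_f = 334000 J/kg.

T_f ≈ 5.6 °C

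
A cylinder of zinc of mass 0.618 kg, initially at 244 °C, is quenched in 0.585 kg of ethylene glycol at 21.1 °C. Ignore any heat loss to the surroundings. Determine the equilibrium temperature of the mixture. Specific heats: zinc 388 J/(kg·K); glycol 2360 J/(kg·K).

T_f ≈ 54.1 °C

Conservation of energy gives ΣQ = 0:
0.618×388×(T − 244) + 0.585×2360×(T − 21.1) = 0
239.78(T − 244) + 1380.6(T − 21.1) = 0
1620.4 T = 87638
T = 87638 / 1620.4 = 54.1 °C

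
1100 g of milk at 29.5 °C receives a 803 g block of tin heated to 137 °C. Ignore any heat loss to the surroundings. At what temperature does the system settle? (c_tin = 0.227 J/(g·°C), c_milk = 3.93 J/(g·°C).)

T_f ≈ 33.8 °C

|Q_tin| = |Q_milk|:
803*0.227*(137 − T) = 1100*3.93*(T − 29.5)
182.28(137 − T) = 4323(T − 29.5)
4505.3 T = 152501  ⇒  T ≈ 33.85 °C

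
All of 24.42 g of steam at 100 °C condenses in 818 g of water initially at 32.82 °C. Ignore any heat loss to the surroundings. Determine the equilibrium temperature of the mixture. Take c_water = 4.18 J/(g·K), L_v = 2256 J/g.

T_f ≈ 50.4 °C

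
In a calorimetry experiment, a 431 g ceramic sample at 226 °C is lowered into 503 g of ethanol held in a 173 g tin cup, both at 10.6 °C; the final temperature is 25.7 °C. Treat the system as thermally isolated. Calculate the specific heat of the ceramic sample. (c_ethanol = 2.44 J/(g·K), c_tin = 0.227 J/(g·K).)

c ≈ 0.222 J/(g·K)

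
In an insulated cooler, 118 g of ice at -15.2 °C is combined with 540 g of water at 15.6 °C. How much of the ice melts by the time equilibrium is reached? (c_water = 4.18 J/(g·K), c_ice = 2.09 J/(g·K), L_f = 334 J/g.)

m_melted ≈ 94.2 g

Heat available from the water dropping to 0 °C: 540×4.18×15.6 = 35212 J.
Of that, 118×2.09×15.2 = 3748.6 J goes to bring the ice to 0 °C, leaving 31464 J.
Fully melting the ice requires m_ice L_f = 118×334 = 39412 J.
31464 J < 39412 J, so only part of the ice melts and the system sits at 0 °C.
m_melt = 31464 / L_f = 94.2 g.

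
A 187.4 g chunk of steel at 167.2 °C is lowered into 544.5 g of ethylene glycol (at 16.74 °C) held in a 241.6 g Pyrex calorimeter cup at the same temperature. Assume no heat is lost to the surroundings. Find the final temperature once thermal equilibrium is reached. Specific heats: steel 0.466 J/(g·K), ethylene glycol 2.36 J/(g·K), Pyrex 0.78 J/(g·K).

T_f ≈ 25.2 °C

With ΣQ=0 the equilibrium temperature is the m·c-weighted mean:
T_f = (87.33×167.2 + 1285×16.74 + 188.45×16.74) / (87.33 + 1285 + 188.45)
    = 39267 / 1560.8 ≈ 25.16 °C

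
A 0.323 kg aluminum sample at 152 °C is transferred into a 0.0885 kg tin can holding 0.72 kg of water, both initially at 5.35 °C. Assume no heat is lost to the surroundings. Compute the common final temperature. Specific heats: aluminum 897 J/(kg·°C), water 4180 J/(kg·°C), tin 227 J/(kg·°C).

T_f is the heat-capacity-weighted average of the initial temperatures:
T_f = (289.73×152 + 3009.6×5.35 + 20.09×5.35) / (289.73 + 3009.6 + 20.09)
    = 60248 / 3319.4 ≈ 18.15 °C

T_f ≈ 18.2 °C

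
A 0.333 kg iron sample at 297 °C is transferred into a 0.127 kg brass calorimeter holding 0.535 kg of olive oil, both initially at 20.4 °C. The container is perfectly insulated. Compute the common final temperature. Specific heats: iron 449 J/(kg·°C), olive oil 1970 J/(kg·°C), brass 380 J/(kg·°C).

T_f ≈ 53.4 °C

Heat gained plus heat lost sum to zero:
0.333×449×(T − 297) + 0.535×1970×(T − 20.4) + 0.127×380×(T − 20.4) = 0
149.52(T − 297) + 1054(T − 20.4) + 48.26(T − 20.4) = 0
(149.52 + 1054 + 48.26) T = 149.52×297 + 1054×20.4 + 48.26×20.4
T = 66892/1251.7 ≈ 53.44 °C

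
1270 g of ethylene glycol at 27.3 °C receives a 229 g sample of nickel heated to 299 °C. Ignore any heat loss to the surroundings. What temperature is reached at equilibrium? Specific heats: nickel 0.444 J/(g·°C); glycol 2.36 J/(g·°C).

Conservation of energy gives ΣQ = 0:
229·0.444·(T − 299) + 1270·2.36·(T − 27.3) = 0
3098.9 T = 112225
T ≈ 36.21 °C

T_f ≈ 36.2 °C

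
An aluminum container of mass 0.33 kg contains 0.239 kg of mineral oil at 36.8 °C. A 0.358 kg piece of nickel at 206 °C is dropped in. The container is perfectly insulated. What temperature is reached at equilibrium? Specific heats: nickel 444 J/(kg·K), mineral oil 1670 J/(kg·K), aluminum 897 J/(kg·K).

Energy conservation, ΣQ = 0:
0.358·444·(T − 206) + 0.239·1670·(T − 36.8) + 0.33·897·(T − 36.8) = 0
158.95(T − 206) + 399.13(T − 36.8) + 296.01(T − 36.8) = 0
(158.95 + 399.13 + 296.01) T = 158.95·206 + 399.13·36.8 + 296.01·36.8
T = 58325/854.09 ≈ 68.29 °C

T_f ≈ 68.3 °C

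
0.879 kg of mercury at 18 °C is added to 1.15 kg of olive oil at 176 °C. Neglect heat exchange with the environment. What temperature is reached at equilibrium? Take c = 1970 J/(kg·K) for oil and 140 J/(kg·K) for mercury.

T_f ≈ 167.9 °C

Taking heat into each body as positive, Σ m c ΔT = 0:
1.15×1970×(T − 176) + 0.879×140×(T − 18) = 0
(2265.5 + 123.06) T = 2265.5×176 + 123.06×18
T = 400943/2388.6 ≈ 167.86 °C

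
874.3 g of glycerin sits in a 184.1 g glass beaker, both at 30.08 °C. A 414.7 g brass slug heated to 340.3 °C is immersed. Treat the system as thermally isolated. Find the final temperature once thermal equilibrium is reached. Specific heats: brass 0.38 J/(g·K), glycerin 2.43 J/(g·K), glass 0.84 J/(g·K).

T_f ≈ 50.1 °C

Let T be the final temperature. ΣQ_i = 0:
414.7·0.38·(T − 340.3) + 874.3·2.43·(T − 30.08) + 184.1·0.84·(T − 30.08) = 0
157.59(T − 340.3) + 2124.5(T − 30.08) + 154.64(T − 30.08) = 0
2436.8 T = 122185
T = 122185 / 2436.8 = 50.1 °C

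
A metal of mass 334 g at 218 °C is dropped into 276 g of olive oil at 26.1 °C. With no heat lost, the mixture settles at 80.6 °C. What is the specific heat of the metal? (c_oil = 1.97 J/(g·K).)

c ≈ 0.646 J/(g·K)

Heat lost by the metal = heat gained by the oil:
334·c·(218 − 80.6) = 276·1.97·(80.6 − 26.1)
45892 c = 29633  ⇒  c ≈ 0.6457 J/(g·K)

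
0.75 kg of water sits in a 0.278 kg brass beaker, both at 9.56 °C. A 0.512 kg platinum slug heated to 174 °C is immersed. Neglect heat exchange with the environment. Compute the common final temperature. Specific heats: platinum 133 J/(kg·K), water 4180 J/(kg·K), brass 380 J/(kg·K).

Let T be the final temperature. ΣQ_i = 0:
0.512×133×(T − 174) + 0.75×4180×(T − 9.56) + 0.278×380×(T − 9.56) = 0
68.1(T − 174) + 3135(T − 9.56) + 105.64(T − 9.56) = 0
3308.7 T = 42829
T = 42829 / 3308.7 = 12.9 °C

T_f ≈ 12.9 °C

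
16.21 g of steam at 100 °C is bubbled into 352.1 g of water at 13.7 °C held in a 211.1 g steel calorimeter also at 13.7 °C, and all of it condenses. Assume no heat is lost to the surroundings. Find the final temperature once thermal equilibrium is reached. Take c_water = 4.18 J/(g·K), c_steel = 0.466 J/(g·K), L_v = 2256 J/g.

Energy balance with sensible and latent terms:
steam→water at 100 °C releases m L_v = 16.21·2256 = 36570; condensate cools 100→T: 16.21·4.18·(T − 100) = 67.76(T − 100); water warms: 352.1·4.18·(T − 13.7) = 1471.8(T − 13.7); steel cup: 211.1·0.466·(T − 13.7) = 98.37(T − 13.7)
1637.9 T = 36570 + 6775.8 + 21511 = 64857
T ≈ 39.60 °C — below 100 °C, confirming all the steam condensed.

T_f ≈ 39.6 °C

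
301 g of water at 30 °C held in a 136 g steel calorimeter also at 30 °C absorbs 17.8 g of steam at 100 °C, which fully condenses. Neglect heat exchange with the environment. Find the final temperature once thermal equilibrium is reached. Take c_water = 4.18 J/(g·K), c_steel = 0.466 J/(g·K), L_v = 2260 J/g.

T_f ≈ 62.5 °C

Sum of m c ΔT and latent-heat terms is zero:
latent heat released on condensation: 17.8×2260 = 40228; condensate cools 100→T: 17.8×4.18×(T − 100) = 74.4(T − 100); original water: 1258.2(T − 30); steel cup: 136×0.466×(T − 30) = 63.38(T − 30)
1396 T = 40228 + 7440.4 + 39647 = 87315
T ≈ 62.55 °C (< 100 °C, so full condensation is consistent).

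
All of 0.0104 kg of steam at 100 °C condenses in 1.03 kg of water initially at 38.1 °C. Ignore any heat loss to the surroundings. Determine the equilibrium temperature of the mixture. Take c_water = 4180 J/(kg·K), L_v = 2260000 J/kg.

Let T be the final temperature. ΣQ_i = 0:
steam→water at 100 °C releases m L_v = 0.0104×2260000 = 23504; condensed water 100 °C→T: 43.47(T − 100); original water: 4305.4(T − 38.1)
4348.9 T = 23504 + 4347.2 + 164036 = 191887
T ≈ 44.12 °C (< 100 °C, so full condensation is consistent).

T_f ≈ 44.1 °C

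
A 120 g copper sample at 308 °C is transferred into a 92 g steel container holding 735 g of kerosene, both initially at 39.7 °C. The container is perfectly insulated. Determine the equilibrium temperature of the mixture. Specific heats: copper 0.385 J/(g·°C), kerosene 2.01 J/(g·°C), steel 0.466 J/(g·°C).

Taking heat into each body as positive, Σ m c ΔT = 0:
120·0.385·(T − 308) + 735·2.01·(T − 39.7) + 92·0.466·(T − 39.7) = 0
1566.4 T = 74582
T = 74582 / 1566.4 = 47.6 °C

T_f ≈ 47.6 °C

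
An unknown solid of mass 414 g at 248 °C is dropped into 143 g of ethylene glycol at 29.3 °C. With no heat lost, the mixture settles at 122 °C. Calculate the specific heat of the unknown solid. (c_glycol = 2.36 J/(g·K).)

c ≈ 0.6 J/(g·K)

Heat lost by the unknown solid = heat gained by the glycol:
414×c×(248 − 122) = 143×2.36×(122 − 29.3)
52164 c = 31284  ⇒  c ≈ 0.5997 J/(g·K)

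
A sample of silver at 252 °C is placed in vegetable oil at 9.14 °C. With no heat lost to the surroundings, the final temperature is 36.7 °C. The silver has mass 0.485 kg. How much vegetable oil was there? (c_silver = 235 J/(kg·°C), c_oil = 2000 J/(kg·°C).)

Heat lost by the silver = heat gained by the oil:
0.485·235·(252 − 36.7) = m·2000·(36.7 − 9.14)
55120 m = 24539  ⇒  m ≈ 0.4452 kg

m ≈ 0.445 kg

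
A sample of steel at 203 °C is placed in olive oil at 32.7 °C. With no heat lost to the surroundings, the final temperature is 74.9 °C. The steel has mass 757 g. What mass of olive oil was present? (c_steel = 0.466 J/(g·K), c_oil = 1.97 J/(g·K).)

m ≈ 544 g

Conservation of energy gives ΣQ = 0:
757·0.466·(74.9 − 203) + m·1.97·(74.9 − 32.7) = 0
83.13 m = 45189
m = 45189/83.13 ≈ 543.6 g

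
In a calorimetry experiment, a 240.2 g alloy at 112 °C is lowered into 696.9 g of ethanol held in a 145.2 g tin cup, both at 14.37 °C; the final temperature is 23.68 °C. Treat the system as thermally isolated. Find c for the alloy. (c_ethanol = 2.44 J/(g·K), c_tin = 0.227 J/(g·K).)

c ≈ 0.761 J/(g·K)

Let T be the final temperature. ΣQ_i = 0:
240.2·c·(23.68 − 112) + 696.9·2.44·(23.68 − 14.37) + 145.2·0.227·(23.68 − 14.37) = 0
-21214 c = -16138
c = -16138/-21214 ≈ 0.7607 J/(g·K)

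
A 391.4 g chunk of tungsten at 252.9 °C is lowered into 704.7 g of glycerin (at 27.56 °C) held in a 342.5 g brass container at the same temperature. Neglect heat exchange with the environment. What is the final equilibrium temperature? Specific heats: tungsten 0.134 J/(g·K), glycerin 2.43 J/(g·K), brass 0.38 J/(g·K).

T_f ≈ 33.8 °C

Taking heat into each body as positive, Σ m c ΔT = 0:
391.4*0.134*(T − 252.9) + 704.7*2.43*(T − 27.56) + 342.5*0.38*(T − 27.56) = 0
52.45(T − 252.9) + 1712.4(T − 27.56) + 130.15(T − 27.56) = 0
1895 T = 64045
T = 64045 / 1895 = 33.8 °C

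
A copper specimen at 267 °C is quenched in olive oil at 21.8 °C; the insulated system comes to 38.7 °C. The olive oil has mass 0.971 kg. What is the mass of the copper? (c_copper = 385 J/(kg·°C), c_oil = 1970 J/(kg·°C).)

Setting the total heat transfer to zero:
m·385·(38.7 − 267) + 0.971·1970·(38.7 − 21.8) = 0
-87896 m = -32328
m = -32328/-87896 ≈ 0.3678 kg

m ≈ 0.368 kg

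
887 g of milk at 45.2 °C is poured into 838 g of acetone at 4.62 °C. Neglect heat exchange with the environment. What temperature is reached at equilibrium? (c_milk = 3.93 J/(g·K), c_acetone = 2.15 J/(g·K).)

T_f ≈ 31.4 °C

Let T be the final temperature. ΣQ_i = 0:
887*3.93*(T − 45.2) + 838*2.15*(T − 4.62) = 0
3485.9(T − 45.2) + 1801.7(T − 4.62) = 0
5287.6 T = 165887
T = 165887/5287.6 ≈ 31.37 °C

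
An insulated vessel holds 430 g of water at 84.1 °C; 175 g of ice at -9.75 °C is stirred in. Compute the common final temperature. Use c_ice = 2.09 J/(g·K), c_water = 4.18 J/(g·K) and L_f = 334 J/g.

T_f ≈ 35.3 °C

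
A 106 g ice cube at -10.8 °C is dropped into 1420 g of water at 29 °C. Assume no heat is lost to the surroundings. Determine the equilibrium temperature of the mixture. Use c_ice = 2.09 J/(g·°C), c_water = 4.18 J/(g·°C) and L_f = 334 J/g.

T_f ≈ 21.1 °C

Conservation of energy gives ΣQ = 0:
ice -10.8→0 °C: 106·2.09·10.8 = 2392.6
  latent heat to melt: 106·334 = 35404
  meltwater 0→T: 106·4.18·T = 443.08 T
  water cools: 1420·4.18·(T − 29) = 5935.6(T − 29)
6378.7 T = 172132 − 37797 = 134336
T ≈ 21.06 °C (positive, so assuming full melt was valid).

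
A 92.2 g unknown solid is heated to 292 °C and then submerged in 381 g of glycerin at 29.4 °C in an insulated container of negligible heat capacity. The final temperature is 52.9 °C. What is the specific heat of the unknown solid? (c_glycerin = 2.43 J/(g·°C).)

Let T be the final temperature. ΣQ_i = 0:
92.2×c×(52.9 − 292) + 381×2.43×(52.9 − 29.4) = 0
-22045 c = -21757
c = -21757/-22045 ≈ 0.9869 J/(g·°C)

c ≈ 0.987 J/(g·°C)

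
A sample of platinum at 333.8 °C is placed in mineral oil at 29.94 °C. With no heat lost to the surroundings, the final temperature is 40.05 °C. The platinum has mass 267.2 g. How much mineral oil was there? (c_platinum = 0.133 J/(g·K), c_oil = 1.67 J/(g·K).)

Heat lost by the platinum = heat gained by the oil:
267.2·0.133·(333.8 − 40.05) = m·1.67·(40.05 − 29.94)
16.88 m = 10439  ⇒  m ≈ 618.3 g

m ≈ 618 g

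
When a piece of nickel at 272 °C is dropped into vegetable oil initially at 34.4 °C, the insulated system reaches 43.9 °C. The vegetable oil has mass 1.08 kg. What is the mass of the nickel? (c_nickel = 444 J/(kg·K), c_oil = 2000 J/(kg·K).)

m ≈ 0.203 kg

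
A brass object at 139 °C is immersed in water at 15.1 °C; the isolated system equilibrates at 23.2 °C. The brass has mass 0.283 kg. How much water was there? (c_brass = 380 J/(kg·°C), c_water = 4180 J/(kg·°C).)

m ≈ 0.368 kg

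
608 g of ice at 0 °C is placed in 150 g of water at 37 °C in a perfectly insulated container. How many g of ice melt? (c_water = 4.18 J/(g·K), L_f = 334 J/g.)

Heat available from the water dropping to 0 °C: 150×4.18×37 = 23199 J.
Fully melting the ice requires m_ice L_f = 608×334 = 203072 J.
That's not enough to melt it all — equilibrium is at 0 °C with ice remaining.
Mass melted = 23199/334 ≈ 69.46 g.

m_melted ≈ 69.5 g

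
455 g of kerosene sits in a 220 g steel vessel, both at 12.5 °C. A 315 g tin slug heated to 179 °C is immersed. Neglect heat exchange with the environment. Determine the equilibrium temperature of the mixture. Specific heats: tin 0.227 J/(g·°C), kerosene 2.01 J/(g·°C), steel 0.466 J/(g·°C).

Let T be the final temperature. ΣQ_i = 0:
315*0.227*(T − 179) + 455*2.01*(T − 12.5) + 220*0.466*(T − 12.5) = 0
(71.5 + 914.55 + 102.52) T = 71.5*179 + 914.55*12.5 + 102.52*12.5
T ≈ 23.44 °C

T_f ≈ 23.4 °C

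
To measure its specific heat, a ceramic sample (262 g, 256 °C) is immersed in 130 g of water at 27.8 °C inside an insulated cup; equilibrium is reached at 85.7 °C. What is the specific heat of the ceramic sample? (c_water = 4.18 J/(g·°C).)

Let T be the final temperature. ΣQ_i = 0:
262·c·(85.7 − 256) + 130·4.18·(85.7 − 27.8) = 0
-44619 c = -31463
c = -31463/-44619 ≈ 0.7052 J/(g·°C)

c ≈ 0.705 J/(g·°C)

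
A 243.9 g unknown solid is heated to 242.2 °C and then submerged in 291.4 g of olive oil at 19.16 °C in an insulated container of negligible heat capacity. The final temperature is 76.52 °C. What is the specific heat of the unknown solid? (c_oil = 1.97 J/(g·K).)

c ≈ 0.815 J/(g·K)

Heat lost by the unknown solid = heat gained by the oil:
243.9×c×(242.2 − 76.52) = 291.4×1.97×(76.52 − 19.16)
40409 c = 32928  ⇒  c ≈ 0.8149 J/(g·K)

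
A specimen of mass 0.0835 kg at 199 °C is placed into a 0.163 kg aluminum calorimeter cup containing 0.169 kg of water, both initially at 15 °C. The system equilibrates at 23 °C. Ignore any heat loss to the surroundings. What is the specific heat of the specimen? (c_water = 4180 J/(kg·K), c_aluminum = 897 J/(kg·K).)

c ≈ 464 J/(kg·K)

Energy conservation, ΣQ = 0:
0.0835·c·(23 − 199) + 0.169·4180·(23 − 15) + 0.163·897·(23 − 15) = 0
-14.7 c = -6821
c = -6821/-14.7 ≈ 464.1 J/(kg·K)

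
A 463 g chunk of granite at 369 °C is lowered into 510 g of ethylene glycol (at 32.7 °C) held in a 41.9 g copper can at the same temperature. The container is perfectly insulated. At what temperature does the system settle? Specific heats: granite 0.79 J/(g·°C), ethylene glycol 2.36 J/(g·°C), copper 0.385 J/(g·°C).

Setting the total heat transfer to zero:
463·0.79·(T − 369) + 510·2.36·(T − 32.7) + 41.9·0.385·(T − 32.7) = 0
365.77(T − 369) + 1203.6(T − 32.7) + 16.13(T − 32.7) = 0
(365.77 + 1203.6 + 16.13) T = 365.77·369 + 1203.6·32.7 + 16.13·32.7
T = 174854 / 1585.5 = 110 °C

T_f ≈ 110.3 °C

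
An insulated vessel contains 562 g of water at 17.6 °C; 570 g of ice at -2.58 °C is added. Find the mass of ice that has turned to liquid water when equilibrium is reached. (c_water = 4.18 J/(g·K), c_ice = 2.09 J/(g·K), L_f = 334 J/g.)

Water can give up m c ΔT = 562×4.18×17.6 = 41345 J before reaching 0 °C.
Of that, 570×2.09×2.58 = 3073.6 J goes to bring the ice to 0 °C, leaving 38272 J.
Fully melting the ice requires m_ice L_f = 570×334 = 190380 J.
That's not enough to melt it all — equilibrium is at 0 °C with ice remaining.
Mass melted = 38272/334 ≈ 114.6 g.

m_melted ≈ 115 g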